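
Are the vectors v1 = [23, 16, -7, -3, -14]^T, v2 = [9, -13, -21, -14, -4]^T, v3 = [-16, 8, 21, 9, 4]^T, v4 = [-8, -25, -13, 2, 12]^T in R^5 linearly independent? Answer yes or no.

Form the matrix with these vectors as rows and row reduce.
R2 ← R2 − (9/23)·R1: [0, -443/23, -420/23, -295/23, 34/23]
R3 ← R3 + (16/23)·R1: [0, 440/23, 371/23, 159/23, -132/23]
R4 ← R4 + (8/23)·R1: [0, -447/23, -355/23, 22/23, 164/23]
R3 ← R3 + (440/443)·R2: [0, 0, -889/443, -2581/443, -1892/443]
R4 ← R4 − (447/443)·R2: [0, 0, 1325/443, 6157/443, 2498/443]
R4 ← R4 + (1325/889)·R3: [0, 0, 0, 4636/889, -646/889]
4 nonzero rows, so the 4 vectors span a space of dimension 4.
Since 4 = 4, the vectors are linearly independent.

yes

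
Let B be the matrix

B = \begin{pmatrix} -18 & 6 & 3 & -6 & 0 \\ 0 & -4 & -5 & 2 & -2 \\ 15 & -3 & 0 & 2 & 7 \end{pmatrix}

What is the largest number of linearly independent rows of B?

3

Row reduce to echelon form.
R3 ← R3 + (5/6)·R1: [0, 2, 5/2, -3, 7]
R3 ← R3 + (1/2)·R2: [0, 0, 0, -2, 6]
Echelon form has 3 nonzero rows, so rank(B) = 3.
The rank gives the maximum number of linearly independent rows: 3.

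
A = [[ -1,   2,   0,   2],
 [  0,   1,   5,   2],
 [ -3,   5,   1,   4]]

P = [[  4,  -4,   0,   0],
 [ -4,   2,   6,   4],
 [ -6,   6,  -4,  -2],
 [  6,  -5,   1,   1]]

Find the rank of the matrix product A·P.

First compute AP:
[[  0,  -2,  14,  10],
 [-22,  22, -12,  -4],
 [-14,   8,  30,  22]]
Now row reduce the product.
Swap R1 ↔ R2
R3 ← R3 − (7/11)·R1: [0, -6, 414/11, 270/11]
R3 ← R3 − (3)·R2: [0, 0, -48/11, -60/11]
3 nonzero rows, so rank(AP) = 3.

3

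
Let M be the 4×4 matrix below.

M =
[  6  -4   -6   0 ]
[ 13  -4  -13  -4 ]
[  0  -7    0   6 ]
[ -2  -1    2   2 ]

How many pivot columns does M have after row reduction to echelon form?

2

Row reduce to echelon form.
R2 ← R2 − (13/6)·R1: [0, 14/3, 0, -4]
R4 ← R4 + (1/3)·R1: [0, -7/3, 0, 2]
R3 ← R3 + (3/2)·R2: [0, 0, 0, 0]
R4 ← R4 + (1/2)·R2: [0, 0, 0, 0]
Echelon form has 2 nonzero rows, so rank(M) = 2.
Each nonzero row contributes one pivot column: 2 pivot columns.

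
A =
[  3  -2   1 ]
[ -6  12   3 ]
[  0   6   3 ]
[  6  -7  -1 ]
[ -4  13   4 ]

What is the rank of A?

Row reduce to echelon form.
R2 ← R2 + (2)·R1: [0, 8, 5]
R4 ← R4 − (2)·R1: [0, -3, -3]
R5 ← R5 + (4/3)·R1: [0, 31/3, 16/3]
R3 ← R3 − (3/4)·R2: [0, 0, -3/4]
R4 ← R4 + (3/8)·R2: [0, 0, -9/8]
R5 ← R5 − (31/24)·R2: [0, 0, -9/8]
R4 ← R4 − (3/2)·R3: [0, 0, 0]
R5 ← R5 − (3/2)·R3: [0, 0, 0]
Echelon form has 3 nonzero rows, so rank(A) = 3.

3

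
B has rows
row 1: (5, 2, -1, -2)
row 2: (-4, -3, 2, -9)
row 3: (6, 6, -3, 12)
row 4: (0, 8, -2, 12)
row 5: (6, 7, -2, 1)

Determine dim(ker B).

1

Row reduce to echelon form.
R2 ← R2 + (4/5)·R1: [0, -7/5, 6/5, -53/5]
R3 ← R3 − (6/5)·R1: [0, 18/5, -9/5, 72/5]
R5 ← R5 − (6/5)·R1: [0, 23/5, -4/5, 17/5]
R3 ← R3 + (18/7)·R2: [0, 0, 9/7, -90/7]
R4 ← R4 + (40/7)·R2: [0, 0, 34/7, -340/7]
R5 ← R5 + (23/7)·R2: [0, 0, 22/7, -220/7]
R4 ← R4 − (34/9)·R3: [0, 0, 0, 0]
R5 ← R5 − (22/9)·R3: [0, 0, 0, 0]
3 nonzero rows, so rank(B) = 3.
B has 4 columns; by rank–nullity, nullity = 4 − 3 = 1.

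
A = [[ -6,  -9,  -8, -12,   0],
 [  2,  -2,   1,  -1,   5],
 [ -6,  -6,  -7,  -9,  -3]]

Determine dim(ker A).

3

Row reduce to echelon form.
R2 ← R2 + (1/3)·R1: [0, -5, -5/3, -5, 5]
R3 ← R3 − R1: [0, 3, 1, 3, -3]
R3 ← R3 + (3/5)·R2: [0, 0, 0, 0, 0]
2 nonzero rows, so rank(A) = 2.
A has 5 columns; by rank–nullity, nullity = 5 − 2 = 3.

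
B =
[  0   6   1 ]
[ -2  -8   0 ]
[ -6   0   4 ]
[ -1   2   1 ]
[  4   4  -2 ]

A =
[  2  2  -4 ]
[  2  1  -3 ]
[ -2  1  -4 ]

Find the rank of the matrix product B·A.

First compute BA:
[[ 10,   7, -22],
 [-20, -12,  32],
 [-20,  -8,   8],
 [  0,   1,  -6],
 [ 20,  10, -20]]
Now row reduce the product.
R2 ← R2 + (2)·R1: [0, 2, -12]
R3 ← R3 + (2)·R1: [0, 6, -36]
R5 ← R5 − (2)·R1: [0, -4, 24]
R3 ← R3 − (3)·R2: [0, 0, 0]
R4 ← R4 − (1/2)·R2: [0, 0, 0]
R5 ← R5 + (2)·R2: [0, 0, 0]
2 nonzero rows, so rank(BA) = 2.

2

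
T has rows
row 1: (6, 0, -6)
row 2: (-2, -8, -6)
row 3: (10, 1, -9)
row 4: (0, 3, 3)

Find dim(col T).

2

Row reduce to echelon form.
R2 ← R2 + (1/3)·R1: [0, -8, -8]
R3 ← R3 − (5/3)·R1: [0, 1, 1]
R3 ← R3 + (1/8)·R2: [0, 0, 0]
R4 ← R4 + (3/8)·R2: [0, 0, 0]
Echelon form has 2 nonzero rows, so rank(T) = 2.
The column space has dimension equal to the rank: 2.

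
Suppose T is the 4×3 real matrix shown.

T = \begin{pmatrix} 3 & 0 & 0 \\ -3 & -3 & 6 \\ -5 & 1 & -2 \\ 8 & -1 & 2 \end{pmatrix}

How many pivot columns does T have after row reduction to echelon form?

2

Row reduce to echelon form.
R2 ← R2 + R1: [0, -3, 6]
R3 ← R3 + (5/3)·R1: [0, 1, -2]
R4 ← R4 − (8/3)·R1: [0, -1, 2]
R3 ← R3 + (1/3)·R2: [0, 0, 0]
R4 ← R4 − (1/3)·R2: [0, 0, 0]
Echelon form has 2 nonzero rows, so rank(T) = 2.
Each nonzero row contributes one pivot column: 2 pivot columns.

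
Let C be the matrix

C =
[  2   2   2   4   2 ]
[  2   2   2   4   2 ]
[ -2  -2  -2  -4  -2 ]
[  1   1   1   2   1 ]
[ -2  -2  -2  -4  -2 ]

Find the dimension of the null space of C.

4

Row reduce to echelon form.
R2 ← R2 − R1: [0, 0, 0, 0, 0]
R3 ← R3 + R1: [0, 0, 0, 0, 0]
R4 ← R4 − (1/2)·R1: [0, 0, 0, 0, 0]
R5 ← R5 + R1: [0, 0, 0, 0, 0]
1 nonzero row, so rank(C) = 1.
C has 5 columns; by rank–nullity, nullity = 5 − 1 = 4.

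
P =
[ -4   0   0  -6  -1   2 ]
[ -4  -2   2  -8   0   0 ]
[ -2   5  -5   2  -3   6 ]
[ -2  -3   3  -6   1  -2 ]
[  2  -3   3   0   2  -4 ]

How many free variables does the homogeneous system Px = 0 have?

Row reduce to echelon form.
R2 ← R2 − R1: [0, -2, 2, -2, 1, -2]
R3 ← R3 − (1/2)·R1: [0, 5, -5, 5, -5/2, 5]
R4 ← R4 − (1/2)·R1: [0, -3, 3, -3, 3/2, -3]
R5 ← R5 + (1/2)·R1: [0, -3, 3, -3, 3/2, -3]
R3 ← R3 + (5/2)·R2: [0, 0, 0, 0, 0, 0]
R4 ← R4 − (3/2)·R2: [0, 0, 0, 0, 0, 0]
R5 ← R5 − (3/2)·R2: [0, 0, 0, 0, 0, 0]
2 nonzero rows, so rank(P) = 2.
P has 6 columns; by rank–nullity, nullity = 6 − 2 = 4.

4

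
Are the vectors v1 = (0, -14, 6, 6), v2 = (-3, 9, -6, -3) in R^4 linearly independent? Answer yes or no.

Form the matrix with these vectors as rows and row reduce.
Swap R1 ↔ R2
2 nonzero rows, so the 2 vectors span a space of dimension 2.
Since 2 = 2, the vectors are linearly independent.

yes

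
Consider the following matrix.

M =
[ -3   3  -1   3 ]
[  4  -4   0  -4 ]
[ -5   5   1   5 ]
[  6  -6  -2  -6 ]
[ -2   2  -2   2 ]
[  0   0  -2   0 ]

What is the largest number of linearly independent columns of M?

Row reduce to echelon form.
R2 ← R2 + (4/3)·R1: [0, 0, -4/3, 0]
R3 ← R3 − (5/3)·R1: [0, 0, 8/3, 0]
R4 ← R4 + (2)·R1: [0, 0, -4, 0]
R5 ← R5 − (2/3)·R1: [0, 0, -4/3, 0]
R3 ← R3 + (2)·R2: [0, 0, 0, 0]
R4 ← R4 − (3)·R2: [0, 0, 0, 0]
R5 ← R5 − R2: [0, 0, 0, 0]
R6 ← R6 − (3/2)·R2: [0, 0, 0, 0]
Echelon form has 2 nonzero rows, so rank(M) = 2.
The rank gives the maximum number of linearly independent columns: 2.

2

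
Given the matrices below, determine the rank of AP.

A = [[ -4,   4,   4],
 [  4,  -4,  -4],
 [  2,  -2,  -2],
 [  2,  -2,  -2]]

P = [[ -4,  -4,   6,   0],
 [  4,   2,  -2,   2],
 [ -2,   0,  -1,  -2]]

1

First compute AP:
[[ 24,  24, -36,   0],
 [-24, -24,  36,   0],
 [-12, -12,  18,   0],
 [-12, -12,  18,   0]]
Now row reduce the product.
R2 ← R2 + R1: [0, 0, 0, 0]
R3 ← R3 + (1/2)·R1: [0, 0, 0, 0]
R4 ← R4 + (1/2)·R1: [0, 0, 0, 0]
1 nonzero row, so rank(AP) = 1.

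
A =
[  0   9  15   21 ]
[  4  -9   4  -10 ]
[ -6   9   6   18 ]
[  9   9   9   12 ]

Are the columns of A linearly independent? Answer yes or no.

no

Row reduce A to echelon form.
Swap R1 ↔ R2
R3 ← R3 + (3/2)·R1: [0, -9/2, 12, 3]
R4 ← R4 − (9/4)·R1: [0, 117/4, 0, 69/2]
R3 ← R3 + (1/2)·R2: [0, 0, 39/2, 27/2]
R4 ← R4 − (13/4)·R2: [0, 0, -195/4, -135/4]
R4 ← R4 + (5/2)·R3: [0, 0, 0, 0]
3 pivots among 4 columns.
Only 3 < 4 pivot columns, so the columns are linearly dependent.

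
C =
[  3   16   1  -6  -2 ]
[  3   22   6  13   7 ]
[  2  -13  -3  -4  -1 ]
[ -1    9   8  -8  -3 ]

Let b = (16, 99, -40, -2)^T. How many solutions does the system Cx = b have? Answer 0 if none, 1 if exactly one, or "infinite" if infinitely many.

infinite

Row reduce the augmented matrix [C | b].
R2 ← R2 − R1: [0, 6, 5, 19, 9, 83]
R3 ← R3 − (2/3)·R1: [0, -71/3, -11/3, 0, 1/3, -152/3]
R4 ← R4 + (1/3)·R1: [0, 43/3, 25/3, -10, -11/3, 10/3]
R3 ← R3 + (71/18)·R2: [0, 0, 289/18, 1349/18, 215/6, 4981/18]
R4 ← R4 − (43/18)·R2: [0, 0, -65/18, -997/18, -151/6, -3509/18]
R4 ← R4 + (65/289)·R3: [0, 0, 0, -11136/289, -4944/289, -2256/17]
The echelon form has 4 nonzero rows, and every pivot lies in the first 5 columns, so rank(C) = rank([C|b]) = 4.
The system is consistent.
rank = 4 < 5 unknowns, so there are infinitely many solutions.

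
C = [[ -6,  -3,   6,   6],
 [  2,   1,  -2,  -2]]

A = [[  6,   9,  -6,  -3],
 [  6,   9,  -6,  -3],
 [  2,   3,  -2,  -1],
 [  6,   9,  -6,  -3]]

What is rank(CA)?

1

First compute CA:
[[ -6,  -9,   6,   3],
 [  2,   3,  -2,  -1]]
Now row reduce the product.
R2 ← R2 + (1/3)·R1: [0, 0, 0, 0]
1 nonzero row, so rank(CA) = 1.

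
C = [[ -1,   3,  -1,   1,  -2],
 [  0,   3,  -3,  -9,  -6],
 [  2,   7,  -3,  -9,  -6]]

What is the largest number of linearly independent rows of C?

Row reduce to echelon form.
R3 ← R3 + (2)·R1: [0, 13, -5, -7, -10]
R3 ← R3 − (13/3)·R2: [0, 0, 8, 32, 16]
Echelon form has 3 nonzero rows, so rank(C) = 3.
The rank gives the maximum number of linearly independent rows: 3.

3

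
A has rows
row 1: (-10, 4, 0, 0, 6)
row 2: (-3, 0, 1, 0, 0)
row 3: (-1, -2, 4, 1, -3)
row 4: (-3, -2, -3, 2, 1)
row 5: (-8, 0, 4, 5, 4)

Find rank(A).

5

Row reduce to echelon form.
R2 ← R2 − (3/10)·R1: [0, -6/5, 1, 0, -9/5]
R3 ← R3 − (1/10)·R1: [0, -12/5, 4, 1, -18/5]
R4 ← R4 − (3/10)·R1: [0, -16/5, -3, 2, -4/5]
R5 ← R5 − (4/5)·R1: [0, -16/5, 4, 5, -4/5]
R3 ← R3 − (2)·R2: [0, 0, 2, 1, 0]
R4 ← R4 − (8/3)·R2: [0, 0, -17/3, 2, 4]
R5 ← R5 − (8/3)·R2: [0, 0, 4/3, 5, 4]
R4 ← R4 + (17/6)·R3: [0, 0, 0, 29/6, 4]
R5 ← R5 − (2/3)·R3: [0, 0, 0, 13/3, 4]
R5 ← R5 − (26/29)·R4: [0, 0, 0, 0, 12/29]
Echelon form has 5 nonzero rows, so rank(A) = 5.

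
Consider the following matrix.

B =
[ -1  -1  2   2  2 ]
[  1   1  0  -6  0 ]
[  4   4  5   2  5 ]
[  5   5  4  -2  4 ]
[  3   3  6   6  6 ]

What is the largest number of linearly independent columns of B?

Row reduce to echelon form.
R2 ← R2 + R1: [0, 0, 2, -4, 2]
R3 ← R3 + (4)·R1: [0, 0, 13, 10, 13]
R4 ← R4 + (5)·R1: [0, 0, 14, 8, 14]
R5 ← R5 + (3)·R1: [0, 0, 12, 12, 12]
R3 ← R3 − (13/2)·R2: [0, 0, 0, 36, 0]
R4 ← R4 − (7)·R2: [0, 0, 0, 36, 0]
R5 ← R5 − (6)·R2: [0, 0, 0, 36, 0]
R4 ← R4 − R3: [0, 0, 0, 0, 0]
R5 ← R5 − R3: [0, 0, 0, 0, 0]
Echelon form has 3 nonzero rows, so rank(B) = 3.
The rank gives the maximum number of linearly independent columns: 3.

3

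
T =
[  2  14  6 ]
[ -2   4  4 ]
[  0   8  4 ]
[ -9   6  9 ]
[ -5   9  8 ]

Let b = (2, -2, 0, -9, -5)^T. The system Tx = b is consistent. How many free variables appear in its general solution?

Row reduce the augmented matrix [T | b].
R2 ← R2 + R1: [0, 18, 10, 0]
R4 ← R4 + (9/2)·R1: [0, 69, 36, 0]
R5 ← R5 + (5/2)·R1: [0, 44, 23, 0]
R3 ← R3 − (4/9)·R2: [0, 0, -4/9, 0]
R4 ← R4 − (23/6)·R2: [0, 0, -7/3, 0]
R5 ← R5 − (22/9)·R2: [0, 0, -13/9, 0]
R4 ← R4 − (21/4)·R3: [0, 0, 0, 0]
R5 ← R5 − (13/4)·R3: [0, 0, 0, 0]
The echelon form has 3 nonzero rows, and every pivot lies in the first 3 columns, so rank(T) = rank([T|b]) = 3.
The system is consistent.
Free variables = (unknowns) − (rank) = 3 − 3 = 0.

0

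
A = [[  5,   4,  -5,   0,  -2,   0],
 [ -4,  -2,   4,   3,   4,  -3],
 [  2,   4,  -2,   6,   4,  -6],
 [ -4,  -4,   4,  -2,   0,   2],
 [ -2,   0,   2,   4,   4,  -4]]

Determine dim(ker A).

Row reduce to echelon form.
R2 ← R2 + (4/5)·R1: [0, 6/5, 0, 3, 12/5, -3]
R3 ← R3 − (2/5)·R1: [0, 12/5, 0, 6, 24/5, -6]
R4 ← R4 + (4/5)·R1: [0, -4/5, 0, -2, -8/5, 2]
R5 ← R5 + (2/5)·R1: [0, 8/5, 0, 4, 16/5, -4]
R3 ← R3 − (2)·R2: [0, 0, 0, 0, 0, 0]
R4 ← R4 + (2/3)·R2: [0, 0, 0, 0, 0, 0]
R5 ← R5 − (4/3)·R2: [0, 0, 0, 0, 0, 0]
2 nonzero rows, so rank(A) = 2.
A has 6 columns; by rank–nullity, nullity = 6 − 2 = 4.

4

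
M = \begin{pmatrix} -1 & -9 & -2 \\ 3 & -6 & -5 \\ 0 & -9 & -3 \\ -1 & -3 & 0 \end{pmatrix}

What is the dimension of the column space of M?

Row reduce to echelon form.
R2 ← R2 + (3)·R1: [0, -33, -11]
R4 ← R4 − R1: [0, 6, 2]
R3 ← R3 − (3/11)·R2: [0, 0, 0]
R4 ← R4 + (2/11)·R2: [0, 0, 0]
Echelon form has 2 nonzero rows, so rank(M) = 2.
The column space has dimension equal to the rank: 2.

2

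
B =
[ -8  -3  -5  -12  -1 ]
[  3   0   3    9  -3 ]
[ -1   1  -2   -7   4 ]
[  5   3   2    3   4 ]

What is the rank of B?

Row reduce to echelon form.
R2 ← R2 + (3/8)·R1: [0, -9/8, 9/8, 9/2, -27/8]
R3 ← R3 − (1/8)·R1: [0, 11/8, -11/8, -11/2, 33/8]
R4 ← R4 + (5/8)·R1: [0, 9/8, -9/8, -9/2, 27/8]
R3 ← R3 + (11/9)·R2: [0, 0, 0, 0, 0]
R4 ← R4 + R2: [0, 0, 0, 0, 0]
Echelon form has 2 nonzero rows, so rank(B) = 2.

2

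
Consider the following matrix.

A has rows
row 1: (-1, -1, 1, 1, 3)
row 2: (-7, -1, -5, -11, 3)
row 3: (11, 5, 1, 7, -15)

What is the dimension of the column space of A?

Row reduce to echelon form.
R2 ← R2 − (7)·R1: [0, 6, -12, -18, -18]
R3 ← R3 + (11)·R1: [0, -6, 12, 18, 18]
R3 ← R3 + R2: [0, 0, 0, 0, 0]
Echelon form has 2 nonzero rows, so rank(A) = 2.
The column space has dimension equal to the rank: 2.

2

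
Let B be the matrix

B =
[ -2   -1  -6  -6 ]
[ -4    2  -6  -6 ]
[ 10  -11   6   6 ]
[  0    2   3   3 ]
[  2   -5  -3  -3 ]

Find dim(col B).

2

Row reduce to echelon form.
R2 ← R2 − (2)·R1: [0, 4, 6, 6]
R3 ← R3 + (5)·R1: [0, -16, -24, -24]
R5 ← R5 + R1: [0, -6, -9, -9]
R3 ← R3 + (4)·R2: [0, 0, 0, 0]
R4 ← R4 − (1/2)·R2: [0, 0, 0, 0]
R5 ← R5 + (3/2)·R2: [0, 0, 0, 0]
Echelon form has 2 nonzero rows, so rank(B) = 2.
The column space has dimension equal to the rank: 2.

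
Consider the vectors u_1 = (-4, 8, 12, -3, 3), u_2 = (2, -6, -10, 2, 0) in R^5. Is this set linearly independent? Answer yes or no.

Form the matrix with these vectors as rows and row reduce.
R2 ← R2 + (1/2)·R1: [0, -2, -4, 1/2, 3/2]
2 nonzero rows, so the 2 vectors span a space of dimension 2.
Since 2 = 2, the vectors are linearly independent.

yes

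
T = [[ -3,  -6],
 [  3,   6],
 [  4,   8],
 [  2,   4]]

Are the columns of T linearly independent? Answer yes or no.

no

Row reduce T to echelon form.
R2 ← R2 + R1: [0, 0]
R3 ← R3 + (4/3)·R1: [0, 0]
R4 ← R4 + (2/3)·R1: [0, 0]
1 pivot among 2 columns.
Only 1 < 2 pivot columns, so the columns are linearly dependent.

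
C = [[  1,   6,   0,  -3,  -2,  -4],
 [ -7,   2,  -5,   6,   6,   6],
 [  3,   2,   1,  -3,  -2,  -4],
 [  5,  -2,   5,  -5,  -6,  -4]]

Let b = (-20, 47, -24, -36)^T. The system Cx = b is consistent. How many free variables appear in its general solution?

3

Row reduce the augmented matrix [C | b].
R2 ← R2 + (7)·R1: [0, 44, -5, -15, -8, -22, -93]
R3 ← R3 − (3)·R1: [0, -16, 1, 6, 4, 8, 36]
R4 ← R4 − (5)·R1: [0, -32, 5, 10, 4, 16, 64]
R3 ← R3 + (4/11)·R2: [0, 0, -9/11, 6/11, 12/11, 0, 24/11]
R4 ← R4 + (8/11)·R2: [0, 0, 15/11, -10/11, -20/11, 0, -40/11]
R4 ← R4 + (5/3)·R3: [0, 0, 0, 0, 0, 0, 0]
The echelon form has 3 nonzero rows, and every pivot lies in the first 6 columns, so rank(C) = rank([C|b]) = 3.
The system is consistent.
Free variables = (unknowns) − (rank) = 6 − 3 = 3.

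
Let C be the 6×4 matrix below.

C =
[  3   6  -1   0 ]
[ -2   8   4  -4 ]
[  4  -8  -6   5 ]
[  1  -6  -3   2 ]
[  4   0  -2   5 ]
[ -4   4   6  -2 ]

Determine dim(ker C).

1

Row reduce to echelon form.
R2 ← R2 + (2/3)·R1: [0, 12, 10/3, -4]
R3 ← R3 − (4/3)·R1: [0, -16, -14/3, 5]
R4 ← R4 − (1/3)·R1: [0, -8, -8/3, 2]
R5 ← R5 − (4/3)·R1: [0, -8, -2/3, 5]
R6 ← R6 + (4/3)·R1: [0, 12, 14/3, -2]
R3 ← R3 + (4/3)·R2: [0, 0, -2/9, -1/3]
R4 ← R4 + (2/3)·R2: [0, 0, -4/9, -2/3]
R5 ← R5 + (2/3)·R2: [0, 0, 14/9, 7/3]
R6 ← R6 − R2: [0, 0, 4/3, 2]
R4 ← R4 − (2)·R3: [0, 0, 0, 0]
R5 ← R5 + (7)·R3: [0, 0, 0, 0]
R6 ← R6 + (6)·R3: [0, 0, 0, 0]
3 nonzero rows, so rank(C) = 3.
C has 4 columns; by rank–nullity, nullity = 4 − 3 = 1.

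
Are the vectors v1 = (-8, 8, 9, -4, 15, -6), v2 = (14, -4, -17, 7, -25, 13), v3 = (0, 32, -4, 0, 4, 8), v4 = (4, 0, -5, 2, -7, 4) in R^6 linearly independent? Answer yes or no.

Form the matrix with these vectors as rows and row reduce.
R2 ← R2 + (7/4)·R1: [0, 10, -5/4, 0, 5/4, 5/2]
R4 ← R4 + (1/2)·R1: [0, 4, -1/2, 0, 1/2, 1]
R3 ← R3 − (16/5)·R2: [0, 0, 0, 0, 0, 0]
R4 ← R4 − (2/5)·R2: [0, 0, 0, 0, 0, 0]
2 nonzero rows, so the 4 vectors span a space of dimension 2.
Since 2 < 4, the vectors are linearly dependent.

no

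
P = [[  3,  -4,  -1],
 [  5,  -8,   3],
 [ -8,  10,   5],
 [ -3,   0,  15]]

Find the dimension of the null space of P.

1

Row reduce to echelon form.
R2 ← R2 − (5/3)·R1: [0, -4/3, 14/3]
R3 ← R3 + (8/3)·R1: [0, -2/3, 7/3]
R4 ← R4 + R1: [0, -4, 14]
R3 ← R3 − (1/2)·R2: [0, 0, 0]
R4 ← R4 − (3)·R2: [0, 0, 0]
2 nonzero rows, so rank(P) = 2.
P has 3 columns; by rank–nullity, nullity = 3 − 2 = 1.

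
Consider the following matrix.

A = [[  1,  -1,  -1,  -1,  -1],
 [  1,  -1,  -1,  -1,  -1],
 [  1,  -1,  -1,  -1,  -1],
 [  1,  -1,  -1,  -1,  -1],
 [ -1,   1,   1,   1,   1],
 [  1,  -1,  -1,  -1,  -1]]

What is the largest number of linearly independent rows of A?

Row reduce to echelon form.
R2 ← R2 − R1: [0, 0, 0, 0, 0]
R3 ← R3 − R1: [0, 0, 0, 0, 0]
R4 ← R4 − R1: [0, 0, 0, 0, 0]
R5 ← R5 + R1: [0, 0, 0, 0, 0]
R6 ← R6 − R1: [0, 0, 0, 0, 0]
Echelon form has 1 nonzero row, so rank(A) = 1.
The rank gives the maximum number of linearly independent rows: 1.

1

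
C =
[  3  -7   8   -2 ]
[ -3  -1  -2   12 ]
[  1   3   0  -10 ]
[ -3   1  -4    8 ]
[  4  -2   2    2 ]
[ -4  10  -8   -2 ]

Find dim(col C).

Row reduce to echelon form.
R2 ← R2 + R1: [0, -8, 6, 10]
R3 ← R3 − (1/3)·R1: [0, 16/3, -8/3, -28/3]
R4 ← R4 + R1: [0, -6, 4, 6]
R5 ← R5 − (4/3)·R1: [0, 22/3, -26/3, 14/3]
R6 ← R6 + (4/3)·R1: [0, 2/3, 8/3, -14/3]
R3 ← R3 + (2/3)·R2: [0, 0, 4/3, -8/3]
R4 ← R4 − (3/4)·R2: [0, 0, -1/2, -3/2]
R5 ← R5 + (11/12)·R2: [0, 0, -19/6, 83/6]
R6 ← R6 + (1/12)·R2: [0, 0, 19/6, -23/6]
R4 ← R4 + (3/8)·R3: [0, 0, 0, -5/2]
R5 ← R5 + (19/8)·R3: [0, 0, 0, 15/2]
R6 ← R6 − (19/8)·R3: [0, 0, 0, 5/2]
R5 ← R5 + (3)·R4: [0, 0, 0, 0]
R6 ← R6 + R4: [0, 0, 0, 0]
Echelon form has 4 nonzero rows, so rank(C) = 4.
The column space has dimension equal to the rank: 4.

4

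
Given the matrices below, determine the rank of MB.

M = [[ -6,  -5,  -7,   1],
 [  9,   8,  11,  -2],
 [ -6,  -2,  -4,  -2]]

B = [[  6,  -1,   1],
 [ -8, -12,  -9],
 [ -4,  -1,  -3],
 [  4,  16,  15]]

First compute MB:
[[ 36,  89,  75],
 [-62, -148, -126],
 [-12,   2,  -6]]
Now row reduce the product.
R2 ← R2 + (31/18)·R1: [0, 95/18, 19/6]
R3 ← R3 + (1/3)·R1: [0, 95/3, 19]
R3 ← R3 − (6)·R2: [0, 0, 0]
2 nonzero rows, so rank(MB) = 2.

2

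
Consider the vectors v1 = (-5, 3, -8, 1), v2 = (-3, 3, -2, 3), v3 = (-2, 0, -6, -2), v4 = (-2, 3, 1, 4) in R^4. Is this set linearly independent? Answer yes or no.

no

Form the matrix with these vectors as rows and row reduce.
R2 ← R2 − (3/5)·R1: [0, 6/5, 14/5, 12/5]
R3 ← R3 − (2/5)·R1: [0, -6/5, -14/5, -12/5]
R4 ← R4 − (2/5)·R1: [0, 9/5, 21/5, 18/5]
R3 ← R3 + R2: [0, 0, 0, 0]
R4 ← R4 − (3/2)·R2: [0, 0, 0, 0]
2 nonzero rows, so the 4 vectors span a space of dimension 2.
Since 2 < 4, the vectors are linearly dependent.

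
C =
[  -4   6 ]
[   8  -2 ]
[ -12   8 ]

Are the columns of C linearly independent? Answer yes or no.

yes

Row reduce C to echelon form.
R2 ← R2 + (2)·R1: [0, 10]
R3 ← R3 − (3)·R1: [0, -10]
R3 ← R3 + R2: [0, 0]
2 pivots among 2 columns.
Every column is a pivot column, so the columns are linearly independent.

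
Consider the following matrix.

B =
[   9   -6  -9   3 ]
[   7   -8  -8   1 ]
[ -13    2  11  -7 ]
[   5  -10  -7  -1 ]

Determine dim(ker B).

2

Row reduce to echelon form.
R2 ← R2 − (7/9)·R1: [0, -10/3, -1, -4/3]
R3 ← R3 + (13/9)·R1: [0, -20/3, -2, -8/3]
R4 ← R4 − (5/9)·R1: [0, -20/3, -2, -8/3]
R3 ← R3 − (2)·R2: [0, 0, 0, 0]
R4 ← R4 − (2)·R2: [0, 0, 0, 0]
2 nonzero rows, so rank(B) = 2.
B has 4 columns; by rank–nullity, nullity = 4 − 2 = 2.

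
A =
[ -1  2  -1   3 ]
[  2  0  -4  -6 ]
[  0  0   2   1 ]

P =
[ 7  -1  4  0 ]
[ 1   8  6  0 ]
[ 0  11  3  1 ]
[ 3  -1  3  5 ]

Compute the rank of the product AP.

First compute AP:
[[  4,   3,  14,  14],
 [ -4, -40, -22, -34],
 [  3,  21,   9,   7]]
Now row reduce the product.
R2 ← R2 + R1: [0, -37, -8, -20]
R3 ← R3 − (3/4)·R1: [0, 75/4, -3/2, -7/2]
R3 ← R3 + (75/148)·R2: [0, 0, -411/74, -1009/74]
3 nonzero rows, so rank(AP) = 3.

3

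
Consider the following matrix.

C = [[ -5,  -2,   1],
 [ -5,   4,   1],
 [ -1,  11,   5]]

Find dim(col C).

Row reduce to echelon form.
R2 ← R2 − R1: [0, 6, 0]
R3 ← R3 − (1/5)·R1: [0, 57/5, 24/5]
R3 ← R3 − (19/10)·R2: [0, 0, 24/5]
Echelon form has 3 nonzero rows, so rank(C) = 3.
The column space has dimension equal to the rank: 3.

3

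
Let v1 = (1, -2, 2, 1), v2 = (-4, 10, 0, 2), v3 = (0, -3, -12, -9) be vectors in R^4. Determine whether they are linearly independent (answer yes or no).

Form the matrix with these vectors as rows and row reduce.
R2 ← R2 + (4)·R1: [0, 2, 8, 6]
R3 ← R3 + (3/2)·R2: [0, 0, 0, 0]
2 nonzero rows, so the 3 vectors span a space of dimension 2.
Since 2 < 3, the vectors are linearly dependent.

no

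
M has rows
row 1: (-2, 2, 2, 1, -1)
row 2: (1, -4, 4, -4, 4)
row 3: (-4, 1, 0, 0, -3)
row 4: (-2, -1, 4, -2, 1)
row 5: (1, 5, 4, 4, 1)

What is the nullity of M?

Row reduce to echelon form.
R2 ← R2 + (1/2)·R1: [0, -3, 5, -7/2, 7/2]
R3 ← R3 − (2)·R1: [0, -3, -4, -2, -1]
R4 ← R4 − R1: [0, -3, 2, -3, 2]
R5 ← R5 + (1/2)·R1: [0, 6, 5, 9/2, 1/2]
R3 ← R3 − R2: [0, 0, -9, 3/2, -9/2]
R4 ← R4 − R2: [0, 0, -3, 1/2, -3/2]
R5 ← R5 + (2)·R2: [0, 0, 15, -5/2, 15/2]
R4 ← R4 − (1/3)·R3: [0, 0, 0, 0, 0]
R5 ← R5 + (5/3)·R3: [0, 0, 0, 0, 0]
3 nonzero rows, so rank(M) = 3.
M has 5 columns; by rank–nullity, nullity = 5 − 3 = 2.

2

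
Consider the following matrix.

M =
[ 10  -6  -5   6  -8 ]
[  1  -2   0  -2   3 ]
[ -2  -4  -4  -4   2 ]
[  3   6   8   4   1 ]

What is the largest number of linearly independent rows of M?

Row reduce to echelon form.
R2 ← R2 − (1/10)·R1: [0, -7/5, 1/2, -13/5, 19/5]
R3 ← R3 + (1/5)·R1: [0, -26/5, -5, -14/5, 2/5]
R4 ← R4 − (3/10)·R1: [0, 39/5, 19/2, 11/5, 17/5]
R3 ← R3 − (26/7)·R2: [0, 0, -48/7, 48/7, -96/7]
R4 ← R4 + (39/7)·R2: [0, 0, 86/7, -86/7, 172/7]
R4 ← R4 + (43/24)·R3: [0, 0, 0, 0, 0]
Echelon form has 3 nonzero rows, so rank(M) = 3.
The rank gives the maximum number of linearly independent rows: 3.

3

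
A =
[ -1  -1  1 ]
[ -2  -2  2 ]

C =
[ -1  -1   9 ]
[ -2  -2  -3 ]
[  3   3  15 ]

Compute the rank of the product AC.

1

First compute AC:
[[  6,   6,   9],
 [ 12,  12,  18]]
Now row reduce the product.
R2 ← R2 − (2)·R1: [0, 0, 0]
1 nonzero row, so rank(AC) = 1.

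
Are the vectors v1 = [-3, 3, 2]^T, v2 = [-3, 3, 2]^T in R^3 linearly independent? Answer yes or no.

no

Form the matrix with these vectors as rows and row reduce.
R2 ← R2 − R1: [0, 0, 0]
1 nonzero row, so the 2 vectors span a space of dimension 1.
Since 1 < 2, the vectors are linearly dependent.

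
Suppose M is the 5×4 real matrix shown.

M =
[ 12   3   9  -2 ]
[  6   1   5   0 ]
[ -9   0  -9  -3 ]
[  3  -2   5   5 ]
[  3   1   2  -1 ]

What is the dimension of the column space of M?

Row reduce to echelon form.
R2 ← R2 − (1/2)·R1: [0, -1/2, 1/2, 1]
R3 ← R3 + (3/4)·R1: [0, 9/4, -9/4, -9/2]
R4 ← R4 − (1/4)·R1: [0, -11/4, 11/4, 11/2]
R5 ← R5 − (1/4)·R1: [0, 1/4, -1/4, -1/2]
R3 ← R3 + (9/2)·R2: [0, 0, 0, 0]
R4 ← R4 − (11/2)·R2: [0, 0, 0, 0]
R5 ← R5 + (1/2)·R2: [0, 0, 0, 0]
Echelon form has 2 nonzero rows, so rank(M) = 2.
The column space has dimension equal to the rank: 2.

2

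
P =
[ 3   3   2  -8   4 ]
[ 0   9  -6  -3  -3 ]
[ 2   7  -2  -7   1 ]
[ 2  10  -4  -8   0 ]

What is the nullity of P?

Row reduce to echelon form.
R3 ← R3 − (2/3)·R1: [0, 5, -10/3, -5/3, -5/3]
R4 ← R4 − (2/3)·R1: [0, 8, -16/3, -8/3, -8/3]
R3 ← R3 − (5/9)·R2: [0, 0, 0, 0, 0]
R4 ← R4 − (8/9)·R2: [0, 0, 0, 0, 0]
2 nonzero rows, so rank(P) = 2.
P has 5 columns; by rank–nullity, nullity = 5 − 2 = 3.

3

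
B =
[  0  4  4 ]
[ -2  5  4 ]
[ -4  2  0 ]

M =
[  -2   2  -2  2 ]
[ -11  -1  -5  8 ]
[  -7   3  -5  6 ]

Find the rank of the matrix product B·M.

First compute BM:
[[-72,   8, -40,  56],
 [-79,   3, -41,  60],
 [-14, -10,  -2,   8]]
Now row reduce the product.
R2 ← R2 − (79/72)·R1: [0, -52/9, 26/9, -13/9]
R3 ← R3 − (7/36)·R1: [0, -104/9, 52/9, -26/9]
R3 ← R3 − (2)·R2: [0, 0, 0, 0]
2 nonzero rows, so rank(BM) = 2.

2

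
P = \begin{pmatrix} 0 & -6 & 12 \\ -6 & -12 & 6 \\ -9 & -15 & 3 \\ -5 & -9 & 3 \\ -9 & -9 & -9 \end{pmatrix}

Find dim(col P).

2

Row reduce to echelon form.
Swap R1 ↔ R2
R3 ← R3 − (3/2)·R1: [0, 3, -6]
R4 ← R4 − (5/6)·R1: [0, 1, -2]
R5 ← R5 − (3/2)·R1: [0, 9, -18]
R3 ← R3 + (1/2)·R2: [0, 0, 0]
R4 ← R4 + (1/6)·R2: [0, 0, 0]
R5 ← R5 + (3/2)·R2: [0, 0, 0]
Echelon form has 2 nonzero rows, so rank(P) = 2.
The column space has dimension equal to the rank: 2.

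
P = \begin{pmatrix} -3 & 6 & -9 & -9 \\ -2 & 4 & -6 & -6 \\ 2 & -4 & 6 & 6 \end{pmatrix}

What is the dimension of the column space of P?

1

Row reduce to echelon form.
R2 ← R2 − (2/3)·R1: [0, 0, 0, 0]
R3 ← R3 + (2/3)·R1: [0, 0, 0, 0]
Echelon form has 1 nonzero row, so rank(P) = 1.
The column space has dimension equal to the rank: 1.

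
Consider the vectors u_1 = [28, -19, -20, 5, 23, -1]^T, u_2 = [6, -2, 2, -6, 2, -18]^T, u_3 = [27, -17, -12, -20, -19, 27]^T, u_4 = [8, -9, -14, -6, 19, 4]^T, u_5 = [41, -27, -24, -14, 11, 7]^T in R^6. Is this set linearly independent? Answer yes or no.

Form the matrix with these vectors as rows and row reduce.
R2 ← R2 − (3/14)·R1: [0, 29/14, 44/7, -99/14, -41/14, -249/14]
R3 ← R3 − (27/28)·R1: [0, 37/28, 51/7, -695/28, -1153/28, 783/28]
R4 ← R4 − (2/7)·R1: [0, -25/7, -58/7, -52/7, 87/7, 30/7]
R5 ← R5 − (41/28)·R1: [0, 23/28, 37/7, -597/28, -635/28, 237/28]
R3 ← R3 − (37/58)·R2: [0, 0, 95/29, -589/29, -1140/29, 1140/29]
R4 ← R4 + (50/29)·R2: [0, 0, 74/29, -569/29, 214/29, -765/29]
R5 ← R5 − (23/58)·R2: [0, 0, 81/29, -537/29, -624/29, 450/29]
R4 ← R4 − (74/95)·R3: [0, 0, 0, -19/5, 38, -57]
R5 ← R5 − (81/95)·R3: [0, 0, 0, -6/5, 12, -18]
R5 ← R5 − (6/19)·R4: [0, 0, 0, 0, 0, 0]
4 nonzero rows, so the 5 vectors span a space of dimension 4.
Since 4 < 5, the vectors are linearly dependent.

no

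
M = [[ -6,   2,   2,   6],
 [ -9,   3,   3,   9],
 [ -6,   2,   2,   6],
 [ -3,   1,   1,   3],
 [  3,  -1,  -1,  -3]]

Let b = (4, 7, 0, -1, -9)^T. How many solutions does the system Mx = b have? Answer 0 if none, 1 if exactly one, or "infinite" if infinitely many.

Row reduce the augmented matrix [M | b].
R2 ← R2 − (3/2)·R1: [0, 0, 0, 0, 1]
R3 ← R3 − R1: [0, 0, 0, 0, -4]
R4 ← R4 − (1/2)·R1: [0, 0, 0, 0, -3]
R5 ← R5 + (1/2)·R1: [0, 0, 0, 0, -7]
R3 ← R3 + (4)·R2: [0, 0, 0, 0, 0]
R4 ← R4 + (3)·R2: [0, 0, 0, 0, 0]
R5 ← R5 + (7)·R2: [0, 0, 0, 0, 0]
The echelon form has 2 nonzero rows; the last pivot sits in the augmented column, so rank(M) = 1 but rank([M|b]) = 2.
Since the ranks differ, the system is inconsistent.
It has no solutions.

0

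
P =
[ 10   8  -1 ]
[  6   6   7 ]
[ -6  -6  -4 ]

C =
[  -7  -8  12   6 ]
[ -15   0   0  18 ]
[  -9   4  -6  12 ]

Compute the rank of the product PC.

First compute PC:
[[-181, -84, 126, 192],
 [-195, -20,  30, 228],
 [168,  32, -48, -192]]
Now row reduce the product.
R2 ← R2 − (195/181)·R1: [0, 12760/181, -19140/181, 3828/181]
R3 ← R3 + (168/181)·R1: [0, -8320/181, 12480/181, -2496/181]
R3 ← R3 + (208/319)·R2: [0, 0, 0, 0]
2 nonzero rows, so rank(PC) = 2.

2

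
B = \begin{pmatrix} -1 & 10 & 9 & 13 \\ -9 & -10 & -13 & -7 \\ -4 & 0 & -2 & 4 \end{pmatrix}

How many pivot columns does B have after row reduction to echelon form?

Row reduce to echelon form.
R2 ← R2 − (9)·R1: [0, -100, -94, -124]
R3 ← R3 − (4)·R1: [0, -40, -38, -48]
R3 ← R3 − (2/5)·R2: [0, 0, -2/5, 8/5]
Echelon form has 3 nonzero rows, so rank(B) = 3.
Each nonzero row contributes one pivot column: 3 pivot columns.

3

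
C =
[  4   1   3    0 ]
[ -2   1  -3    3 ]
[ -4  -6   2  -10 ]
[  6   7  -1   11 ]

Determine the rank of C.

Row reduce to echelon form.
R2 ← R2 + (1/2)·R1: [0, 3/2, -3/2, 3]
R3 ← R3 + R1: [0, -5, 5, -10]
R4 ← R4 − (3/2)·R1: [0, 11/2, -11/2, 11]
R3 ← R3 + (10/3)·R2: [0, 0, 0, 0]
R4 ← R4 − (11/3)·R2: [0, 0, 0, 0]
Echelon form has 2 nonzero rows, so rank(C) = 2.

2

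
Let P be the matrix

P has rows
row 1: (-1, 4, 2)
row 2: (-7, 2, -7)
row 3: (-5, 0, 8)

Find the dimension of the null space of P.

Row reduce to echelon form.
R2 ← R2 − (7)·R1: [0, -26, -21]
R3 ← R3 − (5)·R1: [0, -20, -2]
R3 ← R3 − (10/13)·R2: [0, 0, 184/13]
3 nonzero rows, so rank(P) = 3.
P has 3 columns; by rank–nullity, nullity = 3 − 3 = 0.

0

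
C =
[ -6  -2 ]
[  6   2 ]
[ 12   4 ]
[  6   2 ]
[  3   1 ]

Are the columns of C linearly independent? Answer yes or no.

Row reduce C to echelon form.
R2 ← R2 + R1: [0, 0]
R3 ← R3 + (2)·R1: [0, 0]
R4 ← R4 + R1: [0, 0]
R5 ← R5 + (1/2)·R1: [0, 0]
1 pivot among 2 columns.
Only 1 < 2 pivot columns, so the columns are linearly dependent.

no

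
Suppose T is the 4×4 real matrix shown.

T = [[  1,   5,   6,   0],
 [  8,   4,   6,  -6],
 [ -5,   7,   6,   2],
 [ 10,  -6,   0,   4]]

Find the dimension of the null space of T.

Row reduce to echelon form.
R2 ← R2 − (8)·R1: [0, -36, -42, -6]
R3 ← R3 + (5)·R1: [0, 32, 36, 2]
R4 ← R4 − (10)·R1: [0, -56, -60, 4]
R3 ← R3 + (8/9)·R2: [0, 0, -4/3, -10/3]
R4 ← R4 − (14/9)·R2: [0, 0, 16/3, 40/3]
R4 ← R4 + (4)·R3: [0, 0, 0, 0]
3 nonzero rows, so rank(T) = 3.
T has 4 columns; by rank–nullity, nullity = 4 − 3 = 1.

1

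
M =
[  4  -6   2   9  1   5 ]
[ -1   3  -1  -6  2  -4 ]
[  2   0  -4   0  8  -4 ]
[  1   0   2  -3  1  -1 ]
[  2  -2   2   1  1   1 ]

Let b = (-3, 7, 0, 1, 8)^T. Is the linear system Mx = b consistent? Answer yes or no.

Row reduce the augmented matrix [M | b].
R2 ← R2 + (1/4)·R1: [0, 3/2, -1/2, -15/4, 9/4, -11/4, 25/4]
R3 ← R3 − (1/2)·R1: [0, 3, -5, -9/2, 15/2, -13/2, 3/2]
R4 ← R4 − (1/4)·R1: [0, 3/2, 3/2, -21/4, 3/4, -9/4, 7/4]
R5 ← R5 − (1/2)·R1: [0, 1, 1, -7/2, 1/2, -3/2, 19/2]
R3 ← R3 − (2)·R2: [0, 0, -4, 3, 3, -1, -11]
R4 ← R4 − R2: [0, 0, 2, -3/2, -3/2, 1/2, -9/2]
R5 ← R5 − (2/3)·R2: [0, 0, 4/3, -1, -1, 1/3, 16/3]
R4 ← R4 + (1/2)·R3: [0, 0, 0, 0, 0, 0, -10]
R5 ← R5 + (1/3)·R3: [0, 0, 0, 0, 0, 0, 5/3]
R5 ← R5 + (1/6)·R4: [0, 0, 0, 0, 0, 0, 0]
The echelon form has 4 nonzero rows; the last pivot sits in the augmented column, so rank(M) = 3 but rank([M|b]) = 4.
Since the ranks differ, the system is inconsistent.

no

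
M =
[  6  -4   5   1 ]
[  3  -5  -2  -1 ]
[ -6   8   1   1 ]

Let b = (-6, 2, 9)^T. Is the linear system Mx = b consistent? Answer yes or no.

no

Row reduce the augmented matrix [M | b].
R2 ← R2 − (1/2)·R1: [0, -3, -9/2, -3/2, 5]
R3 ← R3 + R1: [0, 4, 6, 2, 3]
R3 ← R3 + (4/3)·R2: [0, 0, 0, 0, 29/3]
The echelon form has 3 nonzero rows; the last pivot sits in the augmented column, so rank(M) = 2 but rank([M|b]) = 3.
Since the ranks differ, the system is inconsistent.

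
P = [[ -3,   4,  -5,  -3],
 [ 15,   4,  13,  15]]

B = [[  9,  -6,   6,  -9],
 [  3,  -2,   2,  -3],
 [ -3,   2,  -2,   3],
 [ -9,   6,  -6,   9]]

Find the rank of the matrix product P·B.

1

First compute PB:
[[ 27, -18,  18, -27],
 [-27,  18, -18,  27]]
Now row reduce the product.
R2 ← R2 + R1: [0, 0, 0, 0]
1 nonzero row, so rank(PB) = 1.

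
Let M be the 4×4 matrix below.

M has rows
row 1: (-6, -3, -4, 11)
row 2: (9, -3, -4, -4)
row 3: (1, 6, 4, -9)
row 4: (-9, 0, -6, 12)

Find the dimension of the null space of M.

Row reduce to echelon form.
R2 ← R2 + (3/2)·R1: [0, -15/2, -10, 25/2]
R3 ← R3 + (1/6)·R1: [0, 11/2, 10/3, -43/6]
R4 ← R4 − (3/2)·R1: [0, 9/2, 0, -9/2]
R3 ← R3 + (11/15)·R2: [0, 0, -4, 2]
R4 ← R4 + (3/5)·R2: [0, 0, -6, 3]
R4 ← R4 − (3/2)·R3: [0, 0, 0, 0]
3 nonzero rows, so rank(M) = 3.
M has 4 columns; by rank–nullity, nullity = 4 − 3 = 1.

1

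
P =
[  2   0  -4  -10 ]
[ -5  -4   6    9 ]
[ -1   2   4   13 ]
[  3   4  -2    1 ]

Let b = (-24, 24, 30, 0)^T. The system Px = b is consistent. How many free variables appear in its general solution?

2

Row reduce the augmented matrix [P | b].
R2 ← R2 + (5/2)·R1: [0, -4, -4, -16, -36]
R3 ← R3 + (1/2)·R1: [0, 2, 2, 8, 18]
R4 ← R4 − (3/2)·R1: [0, 4, 4, 16, 36]
R3 ← R3 + (1/2)·R2: [0, 0, 0, 0, 0]
R4 ← R4 + R2: [0, 0, 0, 0, 0]
The echelon form has 2 nonzero rows, and every pivot lies in the first 4 columns, so rank(P) = rank([P|b]) = 2.
The system is consistent.
Free variables = (unknowns) − (rank) = 4 − 2 = 2.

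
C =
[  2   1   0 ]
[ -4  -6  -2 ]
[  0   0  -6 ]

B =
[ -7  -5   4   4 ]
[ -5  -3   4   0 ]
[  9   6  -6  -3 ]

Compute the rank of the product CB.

First compute CB:
[[-19, -13,  12,   8],
 [ 40,  26, -28, -10],
 [-54, -36,  36,  18]]
Now row reduce the product.
R2 ← R2 + (40/19)·R1: [0, -26/19, -52/19, 130/19]
R3 ← R3 − (54/19)·R1: [0, 18/19, 36/19, -90/19]
R3 ← R3 + (9/13)·R2: [0, 0, 0, 0]
2 nonzero rows, so rank(CB) = 2.

2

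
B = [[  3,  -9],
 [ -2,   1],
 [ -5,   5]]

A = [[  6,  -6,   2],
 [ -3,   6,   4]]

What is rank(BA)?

First compute BA:
[[ 45, -72, -30],
 [-15,  18,   0],
 [-45,  60,  10]]
Now row reduce the product.
R2 ← R2 + (1/3)·R1: [0, -6, -10]
R3 ← R3 + R1: [0, -12, -20]
R3 ← R3 − (2)·R2: [0, 0, 0]
2 nonzero rows, so rank(BA) = 2.

2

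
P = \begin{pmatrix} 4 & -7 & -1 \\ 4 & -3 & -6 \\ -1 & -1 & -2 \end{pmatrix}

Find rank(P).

3

Row reduce to echelon form.
R2 ← R2 − R1: [0, 4, -5]
R3 ← R3 + (1/4)·R1: [0, -11/4, -9/4]
R3 ← R3 + (11/16)·R2: [0, 0, -91/16]
Echelon form has 3 nonzero rows, so rank(P) = 3.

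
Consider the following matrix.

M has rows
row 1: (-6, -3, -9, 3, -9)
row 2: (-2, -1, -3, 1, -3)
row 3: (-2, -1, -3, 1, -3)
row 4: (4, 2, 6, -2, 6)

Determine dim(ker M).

4

Row reduce to echelon form.
R2 ← R2 − (1/3)·R1: [0, 0, 0, 0, 0]
R3 ← R3 − (1/3)·R1: [0, 0, 0, 0, 0]
R4 ← R4 + (2/3)·R1: [0, 0, 0, 0, 0]
1 nonzero row, so rank(M) = 1.
M has 5 columns; by rank–nullity, nullity = 5 − 1 = 4.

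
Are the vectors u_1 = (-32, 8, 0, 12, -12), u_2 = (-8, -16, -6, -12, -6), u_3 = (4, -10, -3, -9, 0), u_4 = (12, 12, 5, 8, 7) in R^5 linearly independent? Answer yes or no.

Form the matrix with these vectors as rows and row reduce.
R2 ← R2 − (1/4)·R1: [0, -18, -6, -15, -3]
R3 ← R3 + (1/8)·R1: [0, -9, -3, -15/2, -3/2]
R4 ← R4 + (3/8)·R1: [0, 15, 5, 25/2, 5/2]
R3 ← R3 − (1/2)·R2: [0, 0, 0, 0, 0]
R4 ← R4 + (5/6)·R2: [0, 0, 0, 0, 0]
2 nonzero rows, so the 4 vectors span a space of dimension 2.
Since 2 < 4, the vectors are linearly dependent.

no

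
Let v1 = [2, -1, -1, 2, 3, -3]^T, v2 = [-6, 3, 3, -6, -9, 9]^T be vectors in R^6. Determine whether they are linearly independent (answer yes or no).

no

Form the matrix with these vectors as rows and row reduce.
R2 ← R2 + (3)·R1: [0, 0, 0, 0, 0, 0]
1 nonzero row, so the 2 vectors span a space of dimension 1.
Since 1 < 2, the vectors are linearly dependent.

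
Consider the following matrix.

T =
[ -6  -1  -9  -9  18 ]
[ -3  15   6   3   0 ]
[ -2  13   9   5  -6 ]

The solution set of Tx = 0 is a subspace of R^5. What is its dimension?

Row reduce to echelon form.
R2 ← R2 − (1/2)·R1: [0, 31/2, 21/2, 15/2, -9]
R3 ← R3 − (1/3)·R1: [0, 40/3, 12, 8, -12]
R3 ← R3 − (80/93)·R2: [0, 0, 92/31, 48/31, -132/31]
3 nonzero rows, so rank(T) = 3.
T has 5 columns; by rank–nullity, nullity = 5 − 3 = 2.

2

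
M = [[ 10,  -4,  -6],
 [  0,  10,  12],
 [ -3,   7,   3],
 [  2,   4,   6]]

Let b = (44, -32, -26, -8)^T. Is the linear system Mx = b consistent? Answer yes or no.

Row reduce the augmented matrix [M | b].
R3 ← R3 + (3/10)·R1: [0, 29/5, 6/5, -64/5]
R4 ← R4 − (1/5)·R1: [0, 24/5, 36/5, -84/5]
R3 ← R3 − (29/50)·R2: [0, 0, -144/25, 144/25]
R4 ← R4 − (12/25)·R2: [0, 0, 36/25, -36/25]
R4 ← R4 + (1/4)·R3: [0, 0, 0, 0]
The echelon form has 3 nonzero rows, and every pivot lies in the first 3 columns, so rank(M) = rank([M|b]) = 3.
The system is consistent.

yes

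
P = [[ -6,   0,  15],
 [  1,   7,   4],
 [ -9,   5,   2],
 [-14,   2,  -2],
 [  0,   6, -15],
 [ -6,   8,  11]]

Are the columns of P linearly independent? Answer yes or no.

Row reduce P to echelon form.
R2 ← R2 + (1/6)·R1: [0, 7, 13/2]
R3 ← R3 − (3/2)·R1: [0, 5, -41/2]
R4 ← R4 − (7/3)·R1: [0, 2, -37]
R6 ← R6 − R1: [0, 8, -4]
R3 ← R3 − (5/7)·R2: [0, 0, -176/7]
R4 ← R4 − (2/7)·R2: [0, 0, -272/7]
R5 ← R5 − (6/7)·R2: [0, 0, -144/7]
R6 ← R6 − (8/7)·R2: [0, 0, -80/7]
R4 ← R4 − (17/11)·R3: [0, 0, 0]
R5 ← R5 − (9/11)·R3: [0, 0, 0]
R6 ← R6 − (5/11)·R3: [0, 0, 0]
3 pivots among 3 columns.
Every column is a pivot column, so the columns are linearly independent.

yes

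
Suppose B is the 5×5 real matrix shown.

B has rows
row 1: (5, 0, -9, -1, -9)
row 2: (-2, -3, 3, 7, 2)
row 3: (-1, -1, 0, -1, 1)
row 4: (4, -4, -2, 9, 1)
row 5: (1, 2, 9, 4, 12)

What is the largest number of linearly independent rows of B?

5

Row reduce to echelon form.
R2 ← R2 + (2/5)·R1: [0, -3, -3/5, 33/5, -8/5]
R3 ← R3 + (1/5)·R1: [0, -1, -9/5, -6/5, -4/5]
R4 ← R4 − (4/5)·R1: [0, -4, 26/5, 49/5, 41/5]
R5 ← R5 − (1/5)·R1: [0, 2, 54/5, 21/5, 69/5]
R3 ← R3 − (1/3)·R2: [0, 0, -8/5, -17/5, -4/15]
R4 ← R4 − (4/3)·R2: [0, 0, 6, 1, 31/3]
R5 ← R5 + (2/3)·R2: [0, 0, 52/5, 43/5, 191/15]
R4 ← R4 + (15/4)·R3: [0, 0, 0, -47/4, 28/3]
R5 ← R5 + (13/2)·R3: [0, 0, 0, -27/2, 11]
R5 ← R5 − (54/47)·R4: [0, 0, 0, 0, 13/47]
Echelon form has 5 nonzero rows, so rank(B) = 5.
The rank gives the maximum number of linearly independent rows: 5.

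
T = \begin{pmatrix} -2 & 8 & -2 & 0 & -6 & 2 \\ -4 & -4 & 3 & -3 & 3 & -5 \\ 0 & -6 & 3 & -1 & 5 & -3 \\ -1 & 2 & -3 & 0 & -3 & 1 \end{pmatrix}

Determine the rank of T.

Row reduce to echelon form.
R2 ← R2 − (2)·R1: [0, -20, 7, -3, 15, -9]
R4 ← R4 − (1/2)·R1: [0, -2, -2, 0, 0, 0]
R3 ← R3 − (3/10)·R2: [0, 0, 9/10, -1/10, 1/2, -3/10]
R4 ← R4 − (1/10)·R2: [0, 0, -27/10, 3/10, -3/2, 9/10]
R4 ← R4 + (3)·R3: [0, 0, 0, 0, 0, 0]
Echelon form has 3 nonzero rows, so rank(T) = 3.

3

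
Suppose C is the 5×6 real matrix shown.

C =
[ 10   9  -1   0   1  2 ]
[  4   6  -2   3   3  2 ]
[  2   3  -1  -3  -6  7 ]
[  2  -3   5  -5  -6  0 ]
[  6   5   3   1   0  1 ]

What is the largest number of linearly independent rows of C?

5

Row reduce to echelon form.
R2 ← R2 − (2/5)·R1: [0, 12/5, -8/5, 3, 13/5, 6/5]
R3 ← R3 − (1/5)·R1: [0, 6/5, -4/5, -3, -31/5, 33/5]
R4 ← R4 − (1/5)·R1: [0, -24/5, 26/5, -5, -31/5, -2/5]
R5 ← R5 − (3/5)·R1: [0, -2/5, 18/5, 1, -3/5, -1/5]
R3 ← R3 − (1/2)·R2: [0, 0, 0, -9/2, -15/2, 6]
R4 ← R4 + (2)·R2: [0, 0, 2, 1, -1, 2]
R5 ← R5 + (1/6)·R2: [0, 0, 10/3, 3/2, -1/6, 0]
Swap R3 ↔ R4
R5 ← R5 − (5/3)·R3: [0, 0, 0, -1/6, 3/2, -10/3]
R5 ← R5 − (1/27)·R4: [0, 0, 0, 0, 16/9, -32/9]
Echelon form has 5 nonzero rows, so rank(C) = 5.
The rank gives the maximum number of linearly independent rows: 5.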